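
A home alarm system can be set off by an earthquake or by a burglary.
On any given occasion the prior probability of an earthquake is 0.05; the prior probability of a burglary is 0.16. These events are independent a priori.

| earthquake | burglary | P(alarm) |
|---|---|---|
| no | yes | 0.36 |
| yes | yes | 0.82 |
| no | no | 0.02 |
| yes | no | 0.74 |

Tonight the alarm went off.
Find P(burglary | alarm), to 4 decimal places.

P(burglary | alarm) ≈ 0.5657

Sum P(alarm|·) weighted by the priors over the 4 (earthquake, burglary) configurations:
  P(alarm) = 0.02×0.95×0.84 + 0.36×0.95×0.16 + 0.74×0.05×0.84 + 0.82×0.05×0.16
        = 0.015960 + 0.054720 + 0.031080 + 0.006560 = 0.108320
Configurations with burglary contribute 0.061280, so
  P(burglary | alarm) = 0.061280 / 0.108320 ≈ 0.5657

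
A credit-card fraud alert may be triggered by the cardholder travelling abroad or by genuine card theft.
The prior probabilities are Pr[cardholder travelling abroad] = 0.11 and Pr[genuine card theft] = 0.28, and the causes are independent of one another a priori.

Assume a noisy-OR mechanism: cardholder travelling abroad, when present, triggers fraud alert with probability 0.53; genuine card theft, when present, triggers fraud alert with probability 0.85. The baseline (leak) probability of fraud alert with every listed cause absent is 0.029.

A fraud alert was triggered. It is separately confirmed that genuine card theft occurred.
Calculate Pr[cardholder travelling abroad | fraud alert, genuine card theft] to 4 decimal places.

Pr[cardholder travelling abroad | fraud alert, genuine card theft] ≈ 0.1188

Under noisy-OR, P(fraud alert | causes) = 1 − (1−0.029)·∏(1−qᵢ) over the active causes.
Weight on cardholder travelling abroad=true, given the evidence: 0.931544·0.11 = 0.102470
The normalizing constant is 0.85435·0.89 + 0.931544·0.11 = 0.862842
Posterior = 0.102470 / 0.862842 ≈ 0.1188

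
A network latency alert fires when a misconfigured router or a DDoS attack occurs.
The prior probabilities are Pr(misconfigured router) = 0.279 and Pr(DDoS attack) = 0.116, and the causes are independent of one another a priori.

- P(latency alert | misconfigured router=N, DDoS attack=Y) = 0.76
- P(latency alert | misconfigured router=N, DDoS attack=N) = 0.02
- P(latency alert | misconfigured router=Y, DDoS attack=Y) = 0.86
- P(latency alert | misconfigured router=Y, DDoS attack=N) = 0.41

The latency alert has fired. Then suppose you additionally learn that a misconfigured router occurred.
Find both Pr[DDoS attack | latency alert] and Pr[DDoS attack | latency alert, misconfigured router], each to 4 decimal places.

By total probability over the 4 (misconfigured router, DDoS attack) configurations:
  P(latency alert) = 0.02*0.721*0.884 + 0.76*0.721*0.116 + 0.41*0.279*0.884 + 0.86*0.279*0.116
        = 0.012747 + 0.063563 + 0.101121 + 0.027833 = 0.205264
Configurations with DDoS attack contribute 0.091396, so
  P(DDoS attack | latency alert) = 0.091396 / 0.205264 ≈ 0.4453

Now condition on the additional information:
Numerator (weight on configurations with DDoS attack): 0.86×0.116 = 0.099760
The normalizing constant is 0.41×0.884 + 0.86×0.116 = 0.462200
Posterior = 0.099760 / 0.462200 ≈ 0.2158
— misconfigured router explains away the evidence for DDoS attack.

Pr[DDoS attack | latency alert] ≈ 0.4453; Pr[DDoS attack | latency alert, misconfigured router] ≈ 0.2158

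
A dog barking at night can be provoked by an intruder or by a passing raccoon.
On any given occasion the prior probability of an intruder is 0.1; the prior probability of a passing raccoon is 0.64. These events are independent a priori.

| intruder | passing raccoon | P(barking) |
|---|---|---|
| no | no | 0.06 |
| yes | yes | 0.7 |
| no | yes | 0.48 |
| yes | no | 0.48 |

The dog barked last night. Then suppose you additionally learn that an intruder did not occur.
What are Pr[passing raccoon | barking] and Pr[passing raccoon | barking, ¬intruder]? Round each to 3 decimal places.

Numerator (weight on configurations with passing raccoon): 0.276480 + 0.044800 = 0.321280
Normalizer over all consistent configurations: 0.06*0.9*0.36 + 0.48*0.9*0.64 + 0.48*0.1*0.36 + 0.7*0.1*0.64 = 0.358000
P(passing raccoon | barking) = 0.321280/0.358000 ≈ 0.897

Now also conditioning on intruder≠true:
P(barking | ¬intruder) = 0.06*0.36 + 0.48*0.64 = 0.021600 + 0.307200 = 0.328800
Restricting to configurations with passing raccoon present: 0.48*0.64 = 0.307200.
Hence the posterior is 0.307200/0.328800 ≈ 0.934.

Pr[passing raccoon | barking] ≈ 0.897; Pr[passing raccoon | barking, ¬intruder] ≈ 0.934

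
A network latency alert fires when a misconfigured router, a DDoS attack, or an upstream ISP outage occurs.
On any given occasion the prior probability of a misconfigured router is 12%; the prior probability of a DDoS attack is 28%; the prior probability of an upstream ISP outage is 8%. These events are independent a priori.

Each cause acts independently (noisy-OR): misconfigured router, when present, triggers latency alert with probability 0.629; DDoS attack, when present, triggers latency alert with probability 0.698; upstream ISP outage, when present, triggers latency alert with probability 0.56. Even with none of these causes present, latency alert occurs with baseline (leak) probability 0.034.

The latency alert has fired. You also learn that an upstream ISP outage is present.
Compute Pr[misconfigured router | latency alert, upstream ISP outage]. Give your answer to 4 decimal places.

Under noisy-OR, P(latency alert | causes) = 1 − (1−0.034)·∏(1−qᵢ) over the active causes.
P(latency alert | upstream ISP outage) = 0.57496·0.88·0.72 + 0.871638·0.88·0.28 + 0.84231·0.12·0.72 + 0.952378·0.12·0.28 = 0.364295 + 0.214772 + 0.072776 + 0.032000 = 0.683843
The misconfigured router-present share is 0.072776 + 0.032000 = 0.104776.
P(misconfigured router | latency alert, upstream ISP outage) = 0.104776 / 0.683843 ≈ 0.1532

Pr[misconfigured router | latency alert, upstream ISP outage] ≈ 0.1532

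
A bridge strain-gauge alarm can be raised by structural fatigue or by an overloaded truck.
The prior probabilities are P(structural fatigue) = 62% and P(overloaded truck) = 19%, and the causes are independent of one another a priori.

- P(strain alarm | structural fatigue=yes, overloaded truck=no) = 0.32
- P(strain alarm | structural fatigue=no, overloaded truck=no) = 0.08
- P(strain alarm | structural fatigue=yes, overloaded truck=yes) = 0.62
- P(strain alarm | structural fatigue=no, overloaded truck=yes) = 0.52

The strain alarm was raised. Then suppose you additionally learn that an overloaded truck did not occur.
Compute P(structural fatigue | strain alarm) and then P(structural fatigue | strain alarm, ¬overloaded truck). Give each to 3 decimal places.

P(strain alarm) = 0.08×0.38×0.81 + 0.52×0.38×0.19 + 0.32×0.62×0.81 + 0.62×0.62×0.19 = 0.024624 + 0.037544 + 0.160704 + 0.073036 = 0.295908
The structural fatigue-present share is 0.160704 + 0.073036 = 0.233740.
Hence the posterior is 0.233740/0.295908 ≈ 0.790.

Now condition on the additional information:
Weight on structural fatigue=true, given the evidence: 0.32*0.62 = 0.198400
The normalizing constant is 0.08*0.38 + 0.32*0.62 = 0.228800
Posterior = 0.198400 / 0.228800 ≈ 0.867
Ruling out overloaded truck raises the posterior on structural fatigue — the flip side of explaining away.

P(structural fatigue | strain alarm) ≈ 0.790; P(structural fatigue | strain alarm, ¬overloaded truck) ≈ 0.867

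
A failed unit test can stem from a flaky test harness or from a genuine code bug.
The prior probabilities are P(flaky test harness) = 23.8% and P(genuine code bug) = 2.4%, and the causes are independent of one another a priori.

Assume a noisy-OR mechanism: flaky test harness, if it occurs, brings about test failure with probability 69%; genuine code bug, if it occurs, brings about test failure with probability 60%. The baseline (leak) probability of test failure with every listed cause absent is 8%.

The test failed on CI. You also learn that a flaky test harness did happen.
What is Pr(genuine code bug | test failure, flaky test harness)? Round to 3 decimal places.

Pr(genuine code bug | test failure, flaky test harness) ≈ 0.030

Under noisy-OR, P(test failure | causes) = 1 − (1−0.08)·∏(1−qᵢ) over the active causes.
P(test failure | flaky test harness) = 0.7148×0.976 + 0.88592×0.024 = 0.697645 + 0.021262 = 0.718907
Restricting to configurations with genuine code bug present: 0.88592×0.024 = 0.021262.
Hence the posterior is 0.021262/0.718907 ≈ 0.030.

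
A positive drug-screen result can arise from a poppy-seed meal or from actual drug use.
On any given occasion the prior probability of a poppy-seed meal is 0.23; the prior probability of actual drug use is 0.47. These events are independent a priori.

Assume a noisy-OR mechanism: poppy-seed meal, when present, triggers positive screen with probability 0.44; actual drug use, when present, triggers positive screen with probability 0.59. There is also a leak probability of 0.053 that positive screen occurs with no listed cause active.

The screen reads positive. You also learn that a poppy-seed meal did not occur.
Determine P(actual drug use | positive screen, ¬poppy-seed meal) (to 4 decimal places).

Under noisy-OR, P(positive screen | causes) = 1 − (1−0.053)·∏(1−qᵢ) over the active causes.
P(positive screen | ¬poppy-seed meal) = 0.053×0.53 + 0.61173×0.47 = 0.028090 + 0.287513 = 0.315603
The actual drug use-present share is 0.61173×0.47 = 0.287513.
P(actual drug use | positive screen, ¬poppy-seed meal) = 0.287513 / 0.315603 ≈ 0.9110

P(actual drug use | positive screen, ¬poppy-seed meal) ≈ 0.9110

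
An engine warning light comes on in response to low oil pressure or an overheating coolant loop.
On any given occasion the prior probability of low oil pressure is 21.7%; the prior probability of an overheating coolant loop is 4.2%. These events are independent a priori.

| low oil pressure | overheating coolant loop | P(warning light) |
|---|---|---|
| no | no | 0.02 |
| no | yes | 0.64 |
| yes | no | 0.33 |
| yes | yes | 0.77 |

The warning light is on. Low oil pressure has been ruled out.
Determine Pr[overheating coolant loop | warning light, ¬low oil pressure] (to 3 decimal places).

By total probability over both values of overheating coolant loop:
  P(warning light | ¬low oil pressure) = 0.02·0.958 + 0.64·0.042
        = 0.019160 + 0.026880 = 0.046040
Configurations with overheating coolant loop contribute 0.026880, so
  P(overheating coolant loop | warning light, ¬low oil pressure) = 0.026880 / 0.046040 ≈ 0.584

Pr[overheating coolant loop | warning light, ¬low oil pressure] ≈ 0.584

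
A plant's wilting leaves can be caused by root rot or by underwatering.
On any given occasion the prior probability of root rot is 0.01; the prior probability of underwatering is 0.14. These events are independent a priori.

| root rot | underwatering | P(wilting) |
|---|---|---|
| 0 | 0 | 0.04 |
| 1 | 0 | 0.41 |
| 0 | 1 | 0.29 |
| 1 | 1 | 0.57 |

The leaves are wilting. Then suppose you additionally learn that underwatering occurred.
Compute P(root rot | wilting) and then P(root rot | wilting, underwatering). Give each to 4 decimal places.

P(root rot | wilting) ≈ 0.0550; P(root rot | wilting, underwatering) ≈ 0.0195

Sum P(wilting|·) weighted by the priors over the 4 (root rot, underwatering) configurations:
  P(wilting) = 0.04*0.99*0.86 + 0.29*0.99*0.14 + 0.41*0.01*0.86 + 0.57*0.01*0.14
        = 0.034056 + 0.040194 + 0.003526 + 0.000798 = 0.078574
Keeping only the root rot-present terms gives 0.004324, so
  P(root rot | wilting) = 0.004324 / 0.078574 ≈ 0.0550

Now condition on the additional information:
P(wilting | underwatering) = 0.29*0.99 + 0.57*0.01 = 0.287100 + 0.005700 = 0.292800
The root rot-present share is 0.57*0.01 = 0.005700.
Hence the posterior is 0.005700/0.292800 ≈ 0.0195.
The drop from 0.0550 to 0.0195 is the explaining-away (discounting) effect.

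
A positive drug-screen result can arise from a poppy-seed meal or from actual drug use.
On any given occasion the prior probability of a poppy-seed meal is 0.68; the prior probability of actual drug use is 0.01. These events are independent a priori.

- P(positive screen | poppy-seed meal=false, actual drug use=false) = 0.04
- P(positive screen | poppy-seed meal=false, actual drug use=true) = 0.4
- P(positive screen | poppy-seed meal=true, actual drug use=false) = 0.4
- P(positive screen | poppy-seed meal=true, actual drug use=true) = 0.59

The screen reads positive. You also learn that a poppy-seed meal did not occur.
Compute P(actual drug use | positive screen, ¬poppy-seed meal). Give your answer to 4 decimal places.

P(positive screen | ¬poppy-seed meal) = 0.04×0.99 + 0.4×0.01 = 0.039600 + 0.004000 = 0.043600
Of this, 0.004000 comes from 0.4×0.01 (the actual drug use=true cases).
So P(actual drug use | positive screen, ¬poppy-seed meal) = 0.004000/0.043600 ≈ 0.0917.

P(actual drug use | positive screen, ¬poppy-seed meal) ≈ 0.0917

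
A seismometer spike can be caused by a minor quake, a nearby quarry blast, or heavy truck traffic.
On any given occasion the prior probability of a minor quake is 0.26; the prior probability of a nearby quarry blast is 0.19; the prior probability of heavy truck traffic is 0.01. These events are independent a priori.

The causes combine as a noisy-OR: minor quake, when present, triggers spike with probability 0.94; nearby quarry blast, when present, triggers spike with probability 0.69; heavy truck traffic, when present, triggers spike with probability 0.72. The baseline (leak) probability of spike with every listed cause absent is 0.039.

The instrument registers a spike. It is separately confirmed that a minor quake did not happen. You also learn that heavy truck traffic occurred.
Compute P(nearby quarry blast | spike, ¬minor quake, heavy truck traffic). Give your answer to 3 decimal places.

P(nearby quarry blast | spike, ¬minor quake, heavy truck traffic) ≈ 0.227

Under noisy-OR, P(spike | causes) = 1 − (1−0.039)·∏(1−qᵢ) over the active causes.
Numerator (weight on configurations with nearby quarry blast): 0.916585×0.19 = 0.174151
The normalizing constant is 0.73092×0.81 + 0.916585×0.19 = 0.766196
P(nearby quarry blast | spike, ¬minor quake, heavy truck traffic) = 0.174151/0.766196 ≈ 0.227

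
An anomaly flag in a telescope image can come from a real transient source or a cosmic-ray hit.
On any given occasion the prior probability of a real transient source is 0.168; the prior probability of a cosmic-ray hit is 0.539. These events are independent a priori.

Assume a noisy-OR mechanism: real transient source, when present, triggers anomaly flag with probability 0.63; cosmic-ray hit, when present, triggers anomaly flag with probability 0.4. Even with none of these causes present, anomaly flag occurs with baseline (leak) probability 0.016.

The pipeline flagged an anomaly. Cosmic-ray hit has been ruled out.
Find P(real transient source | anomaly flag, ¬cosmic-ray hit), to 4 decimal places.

Under noisy-OR, P(anomaly flag | causes) = 1 − (1−0.016)·∏(1−qᵢ) over the active causes.
P(anomaly flag | ¬cosmic-ray hit) = 0.016×0.832 + 0.63592×0.168 = 0.013312 + 0.106835 = 0.120147
The real transient source-present share is 0.63592×0.168 = 0.106835.
Hence the posterior is 0.106835/0.120147 ≈ 0.8892.

P(real transient source | anomaly flag, ¬cosmic-ray hit) ≈ 0.8892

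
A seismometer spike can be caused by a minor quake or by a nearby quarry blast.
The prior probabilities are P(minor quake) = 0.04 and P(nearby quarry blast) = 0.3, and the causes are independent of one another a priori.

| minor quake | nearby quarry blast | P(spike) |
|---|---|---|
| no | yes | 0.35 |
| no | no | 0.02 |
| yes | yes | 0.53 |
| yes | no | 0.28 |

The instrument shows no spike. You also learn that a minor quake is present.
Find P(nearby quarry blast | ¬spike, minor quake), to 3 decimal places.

P(nearby quarry blast | ¬spike, minor quake) ≈ 0.219

Numerator (weight on configurations with nearby quarry blast): 0.47*0.3 = 0.141000
Denominator P(¬spike | minor quake): 0.72*0.7 + 0.47*0.3 = 0.645000
Posterior = 0.141000 / 0.645000 ≈ 0.219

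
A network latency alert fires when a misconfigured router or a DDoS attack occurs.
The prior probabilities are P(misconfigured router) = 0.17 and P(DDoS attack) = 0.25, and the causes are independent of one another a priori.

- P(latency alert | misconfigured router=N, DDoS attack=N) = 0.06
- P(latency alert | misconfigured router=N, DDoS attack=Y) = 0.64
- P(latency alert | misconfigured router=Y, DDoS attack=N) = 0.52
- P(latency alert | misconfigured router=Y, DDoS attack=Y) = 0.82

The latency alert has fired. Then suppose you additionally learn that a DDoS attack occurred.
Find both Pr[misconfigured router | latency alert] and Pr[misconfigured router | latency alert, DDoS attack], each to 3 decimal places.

Pr[misconfigured router | latency alert] ≈ 0.373; Pr[misconfigured router | latency alert, DDoS attack] ≈ 0.208

Numerator (weight on configurations with misconfigured router): 0.066300 + 0.034850 = 0.101150
Denominator P(latency alert): 0.06·0.83·0.75 + 0.64·0.83·0.25 + 0.52·0.17·0.75 + 0.82·0.17·0.25 = 0.271300
P(misconfigured router | latency alert) = 0.101150/0.271300 ≈ 0.373

Now also conditioning on DDoS attack=true:
P(latency alert | DDoS attack) = 0.64·0.83 + 0.82·0.17 = 0.531200 + 0.139400 = 0.670600
Restricting to configurations with misconfigured router present: 0.82·0.17 = 0.139400.
P(misconfigured router | latency alert, DDoS attack) = 0.139400 / 0.670600 ≈ 0.208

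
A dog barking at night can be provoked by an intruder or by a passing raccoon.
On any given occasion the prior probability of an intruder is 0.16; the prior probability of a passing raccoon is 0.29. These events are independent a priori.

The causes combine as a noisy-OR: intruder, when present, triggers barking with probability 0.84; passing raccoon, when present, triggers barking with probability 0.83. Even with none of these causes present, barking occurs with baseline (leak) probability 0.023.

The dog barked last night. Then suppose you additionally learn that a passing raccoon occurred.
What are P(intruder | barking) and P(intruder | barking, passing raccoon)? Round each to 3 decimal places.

Under noisy-OR, P(barking | causes) = 1 − (1−0.023)·∏(1−qᵢ) over the active causes.
Sum P(barking|·) weighted by the priors over the 4 (intruder, passing raccoon) configurations:
  P(barking) = 0.023×0.84×0.71 + 0.83391×0.84×0.29 + 0.84368×0.16×0.71 + 0.973426×0.16×0.29
        = 0.013717 + 0.203140 + 0.095842 + 0.045167 = 0.357866
Keeping only the intruder-present terms gives 0.141009, so
  P(intruder | barking) = 0.141009 / 0.357866 ≈ 0.394

With the extra evidence:
P(barking | passing raccoon) = 0.83391·0.84 + 0.973426·0.16 = 0.700484 + 0.155748 = 0.856232
Restricting to configurations with intruder present: 0.973426·0.16 = 0.155748.
So P(intruder | barking, passing raccoon) = 0.155748/0.856232 ≈ 0.182.
This is intercausal reasoning (explaining away): once passing raccoon accounts for the barking, intruder becomes less likely.

P(intruder | barking) ≈ 0.394; P(intruder | barking, passing raccoon) ≈ 0.182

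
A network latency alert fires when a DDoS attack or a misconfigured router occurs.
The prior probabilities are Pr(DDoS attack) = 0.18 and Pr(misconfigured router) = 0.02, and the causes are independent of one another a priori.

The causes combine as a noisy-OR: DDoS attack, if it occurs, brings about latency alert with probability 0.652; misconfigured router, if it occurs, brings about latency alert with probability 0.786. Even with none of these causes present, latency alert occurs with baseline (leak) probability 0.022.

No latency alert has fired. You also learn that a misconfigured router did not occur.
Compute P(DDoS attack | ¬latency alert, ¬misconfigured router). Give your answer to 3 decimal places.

P(DDoS attack | ¬latency alert, ¬misconfigured router) ≈ 0.071

Under noisy-OR, P(latency alert | causes) = 1 − (1−0.022)·∏(1−qᵢ) over the active causes.
For the numerator, keep only DDoS attack=true terms: 0.340344*0.18 = 0.061262
The normalizing constant is 0.978*0.82 + 0.340344*0.18 = 0.863222
P(DDoS attack | ¬latency alert, ¬misconfigured router) = 0.061262/0.863222 ≈ 0.071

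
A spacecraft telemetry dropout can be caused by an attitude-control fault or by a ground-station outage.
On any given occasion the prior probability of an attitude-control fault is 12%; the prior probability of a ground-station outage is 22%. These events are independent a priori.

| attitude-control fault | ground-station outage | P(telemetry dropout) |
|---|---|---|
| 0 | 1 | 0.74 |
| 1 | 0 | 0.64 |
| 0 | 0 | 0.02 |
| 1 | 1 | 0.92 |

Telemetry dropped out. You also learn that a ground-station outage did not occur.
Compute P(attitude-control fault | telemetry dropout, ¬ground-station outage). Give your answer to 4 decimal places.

P(attitude-control fault | telemetry dropout, ¬ground-station outage) ≈ 0.8136

Weight on attitude-control fault=true, given the evidence: 0.64·0.12 = 0.076800
Normalizer over all consistent configurations: 0.02·0.88 + 0.64·0.12 = 0.094400
Posterior = 0.076800 / 0.094400 ≈ 0.8136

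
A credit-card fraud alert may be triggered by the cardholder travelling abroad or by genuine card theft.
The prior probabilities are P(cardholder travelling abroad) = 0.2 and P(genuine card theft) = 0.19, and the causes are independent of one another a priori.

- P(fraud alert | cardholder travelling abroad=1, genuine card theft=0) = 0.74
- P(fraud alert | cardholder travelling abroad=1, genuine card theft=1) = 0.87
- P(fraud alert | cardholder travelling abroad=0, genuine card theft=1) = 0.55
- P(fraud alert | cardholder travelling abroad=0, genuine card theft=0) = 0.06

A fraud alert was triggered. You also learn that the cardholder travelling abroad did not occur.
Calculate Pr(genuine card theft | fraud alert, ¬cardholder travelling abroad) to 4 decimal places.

Sum P(fraud alert|·) weighted by the priors over both values of genuine card theft:
  P(fraud alert | ¬cardholder travelling abroad) = 0.06×0.81 + 0.55×0.19
        = 0.048600 + 0.104500 = 0.153100
The terms with genuine card theft present sum to 0.104500, so
  P(genuine card theft | fraud alert, ¬cardholder travelling abroad) = 0.104500 / 0.153100 ≈ 0.6826

Pr(genuine card theft | fraud alert, ¬cardholder travelling abroad) ≈ 0.6826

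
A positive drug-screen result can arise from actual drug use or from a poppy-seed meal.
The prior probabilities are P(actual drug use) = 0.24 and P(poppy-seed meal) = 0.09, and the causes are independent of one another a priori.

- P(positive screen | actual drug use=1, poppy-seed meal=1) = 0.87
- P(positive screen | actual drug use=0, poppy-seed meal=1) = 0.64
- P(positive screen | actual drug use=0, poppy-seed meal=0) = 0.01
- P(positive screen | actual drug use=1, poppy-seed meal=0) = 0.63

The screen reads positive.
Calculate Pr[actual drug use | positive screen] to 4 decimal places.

Pr[actual drug use | positive screen] ≈ 0.7552

P(positive screen) = 0.01×0.76×0.91 + 0.64×0.76×0.09 + 0.63×0.24×0.91 + 0.87×0.24×0.09 = 0.006916 + 0.043776 + 0.137592 + 0.018792 = 0.207076
The actual drug use-present share is 0.137592 + 0.018792 = 0.156384.
Hence the posterior is 0.156384/0.207076 ≈ 0.7552.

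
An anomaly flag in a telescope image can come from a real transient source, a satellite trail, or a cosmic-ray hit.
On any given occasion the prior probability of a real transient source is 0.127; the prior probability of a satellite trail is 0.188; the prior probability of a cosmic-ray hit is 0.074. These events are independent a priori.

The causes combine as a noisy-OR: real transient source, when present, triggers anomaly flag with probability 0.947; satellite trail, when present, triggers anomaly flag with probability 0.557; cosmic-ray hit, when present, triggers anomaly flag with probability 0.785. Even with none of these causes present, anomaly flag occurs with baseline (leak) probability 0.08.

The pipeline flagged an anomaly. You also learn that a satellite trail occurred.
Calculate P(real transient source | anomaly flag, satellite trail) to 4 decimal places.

P(real transient source | anomaly flag, satellite trail) ≈ 0.1879

Under noisy-OR, P(anomaly flag | causes) = 1 − (1−0.08)·∏(1−qᵢ) over the active causes.
Sum P(anomaly flag|·) weighted by the priors over the 4 (real transient source, cosmic-ray hit) configurations:
  P(anomaly flag | satellite trail) = 0.59244·0.873·0.926 + 0.912375·0.873·0.074 + 0.978399·0.127·0.926 + 0.995356·0.127·0.074
        = 0.478927 + 0.058941 + 0.115062 + 0.009354 = 0.662284
Keeping only the real transient source-present terms gives 0.124416, so
  P(real transient source | anomaly flag, satellite trail) = 0.124416 / 0.662284 ≈ 0.1879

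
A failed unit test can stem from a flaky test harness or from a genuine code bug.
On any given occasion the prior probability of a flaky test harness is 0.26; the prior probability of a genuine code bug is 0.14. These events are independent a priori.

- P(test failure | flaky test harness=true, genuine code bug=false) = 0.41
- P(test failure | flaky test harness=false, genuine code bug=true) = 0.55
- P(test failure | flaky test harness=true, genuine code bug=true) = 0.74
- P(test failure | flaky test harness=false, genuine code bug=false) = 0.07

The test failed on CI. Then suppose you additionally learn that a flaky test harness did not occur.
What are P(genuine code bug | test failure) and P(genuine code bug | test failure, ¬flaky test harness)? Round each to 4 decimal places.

P(genuine code bug | test failure) ≈ 0.3812; P(genuine code bug | test failure, ¬flaky test harness) ≈ 0.5612

Enumerate the 4 (flaky test harness, genuine code bug) configurations and weight by the priors:
  P(test failure) = 0.07·0.74·0.86 + 0.55·0.74·0.14 + 0.41·0.26·0.86 + 0.74·0.26·0.14
        = 0.044548 + 0.056980 + 0.091676 + 0.026936 = 0.220140
Configurations with genuine code bug contribute 0.083916, so
  P(genuine code bug | test failure) = 0.083916 / 0.220140 ≈ 0.3812

With the extra evidence:
Weight on genuine code bug=true, given the evidence: 0.55*0.14 = 0.077000
The normalizing constant is 0.07*0.86 + 0.55*0.14 = 0.137200
P(genuine code bug | test failure, ¬flaky test harness) = 0.077000/0.137200 ≈ 0.5612
With flaky test harness excluded, genuine code bug must carry more of the explanatory weight for the test failure.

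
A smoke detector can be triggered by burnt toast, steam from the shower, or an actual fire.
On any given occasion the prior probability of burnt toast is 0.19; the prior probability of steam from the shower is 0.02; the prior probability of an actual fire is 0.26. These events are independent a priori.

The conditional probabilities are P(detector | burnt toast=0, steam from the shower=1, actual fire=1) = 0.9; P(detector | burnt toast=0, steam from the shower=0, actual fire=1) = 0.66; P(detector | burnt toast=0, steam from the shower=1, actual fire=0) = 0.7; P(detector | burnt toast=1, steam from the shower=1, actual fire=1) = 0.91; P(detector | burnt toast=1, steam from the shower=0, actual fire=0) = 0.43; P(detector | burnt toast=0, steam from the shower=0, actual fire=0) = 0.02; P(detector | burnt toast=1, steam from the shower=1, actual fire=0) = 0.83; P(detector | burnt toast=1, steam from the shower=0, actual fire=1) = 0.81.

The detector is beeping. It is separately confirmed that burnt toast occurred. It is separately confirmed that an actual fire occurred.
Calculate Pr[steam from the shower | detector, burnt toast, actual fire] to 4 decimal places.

P(detector | burnt toast, actual fire) = 0.81×0.98 + 0.91×0.02 = 0.793800 + 0.018200 = 0.812000
Restricting to configurations with steam from the shower present: 0.91×0.02 = 0.018200.
P(steam from the shower | detector, burnt toast, actual fire) = 0.018200 / 0.812000 ≈ 0.0224

Pr[steam from the shower | detector, burnt toast, actual fire] ≈ 0.0224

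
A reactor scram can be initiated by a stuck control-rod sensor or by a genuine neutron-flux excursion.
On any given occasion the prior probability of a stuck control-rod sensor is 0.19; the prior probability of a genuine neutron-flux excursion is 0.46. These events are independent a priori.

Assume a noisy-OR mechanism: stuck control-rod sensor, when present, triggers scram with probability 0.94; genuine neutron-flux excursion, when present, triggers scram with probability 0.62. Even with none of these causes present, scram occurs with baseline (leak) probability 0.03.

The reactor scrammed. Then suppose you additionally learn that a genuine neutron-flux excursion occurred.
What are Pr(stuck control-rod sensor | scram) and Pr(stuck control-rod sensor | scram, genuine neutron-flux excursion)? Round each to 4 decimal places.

Under noisy-OR, P(scram | causes) = 1 − (1−0.03)·∏(1−qᵢ) over the active causes.
P(scram) = 0.03*0.81*0.54 + 0.6314*0.81*0.46 + 0.9418*0.19*0.54 + 0.977884*0.19*0.46 = 0.013122 + 0.235260 + 0.096629 + 0.085467 = 0.430478
Of this, 0.182096 comes from 0.096629 + 0.085467 (the stuck control-rod sensor=true cases).
Hence the posterior is 0.182096/0.430478 ≈ 0.4230.

With the extra evidence:
For the numerator, keep only stuck control-rod sensor=true terms: 0.977884*0.19 = 0.185798
Denominator P(scram | genuine neutron-flux excursion): 0.6314*0.81 + 0.977884*0.19 = 0.697232
Posterior = 0.185798 / 0.697232 ≈ 0.2665
The drop from 0.4230 to 0.2665 is the explaining-away (discounting) effect.

Pr(stuck control-rod sensor | scram) ≈ 0.4230; Pr(stuck control-rod sensor | scram, genuine neutron-flux excursion) ≈ 0.2665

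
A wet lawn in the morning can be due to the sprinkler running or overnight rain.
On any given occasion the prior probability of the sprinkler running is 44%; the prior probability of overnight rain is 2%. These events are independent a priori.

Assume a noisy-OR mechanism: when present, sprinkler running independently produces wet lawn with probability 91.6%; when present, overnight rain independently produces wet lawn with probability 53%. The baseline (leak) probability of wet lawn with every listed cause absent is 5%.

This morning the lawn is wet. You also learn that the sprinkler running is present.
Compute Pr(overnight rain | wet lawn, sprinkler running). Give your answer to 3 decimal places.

Under noisy-OR, P(wet lawn | causes) = 1 − (1−0.05)·∏(1−qᵢ) over the active causes.
Sum P(wet lawn|·) weighted by the priors over both values of overnight rain:
  P(wet lawn | sprinkler running) = 0.9202×0.98 + 0.962494×0.02
        = 0.901796 + 0.019250 = 0.921046
Keeping only the overnight rain-present terms gives 0.019250, so
  P(overnight rain | wet lawn, sprinkler running) = 0.019250 / 0.921046 ≈ 0.021

Pr(overnight rain | wet lawn, sprinkler running) ≈ 0.021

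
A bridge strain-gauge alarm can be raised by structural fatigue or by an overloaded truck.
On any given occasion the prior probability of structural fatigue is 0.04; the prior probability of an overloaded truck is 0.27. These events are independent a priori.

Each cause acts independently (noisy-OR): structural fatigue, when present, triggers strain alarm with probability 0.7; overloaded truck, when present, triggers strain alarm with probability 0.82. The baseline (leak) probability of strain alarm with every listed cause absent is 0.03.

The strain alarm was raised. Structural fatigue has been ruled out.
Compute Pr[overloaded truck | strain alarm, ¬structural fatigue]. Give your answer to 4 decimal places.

Pr[overloaded truck | strain alarm, ¬structural fatigue] ≈ 0.9105

Under noisy-OR, P(strain alarm | causes) = 1 − (1−0.03)·∏(1−qᵢ) over the active causes.
Sum P(strain alarm|·) weighted by the priors over both values of overloaded truck:
  P(strain alarm | ¬structural fatigue) = 0.03×0.73 + 0.8254×0.27
        = 0.021900 + 0.222858 = 0.244758
The terms with overloaded truck present sum to 0.222858, so
  P(overloaded truck | strain alarm, ¬structural fatigue) = 0.222858 / 0.244758 ≈ 0.9105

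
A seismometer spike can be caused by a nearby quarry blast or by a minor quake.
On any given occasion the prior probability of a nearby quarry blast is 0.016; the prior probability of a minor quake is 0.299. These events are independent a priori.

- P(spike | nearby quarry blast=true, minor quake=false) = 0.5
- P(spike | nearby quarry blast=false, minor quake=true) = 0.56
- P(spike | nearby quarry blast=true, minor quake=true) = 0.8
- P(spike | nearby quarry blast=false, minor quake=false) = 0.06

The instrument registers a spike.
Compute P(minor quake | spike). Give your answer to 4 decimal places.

P(minor quake | spike) ≈ 0.7820

Enumerate the 4 (nearby quarry blast, minor quake) configurations and weight by the priors:
  P(spike) = 0.06*0.984*0.701 + 0.56*0.984*0.299 + 0.5*0.016*0.701 + 0.8*0.016*0.299
        = 0.041387 + 0.164761 + 0.005608 + 0.003827 = 0.215583
Keeping only the minor quake-present terms gives 0.168588, so
  P(minor quake | spike) = 0.168588 / 0.215583 ≈ 0.7820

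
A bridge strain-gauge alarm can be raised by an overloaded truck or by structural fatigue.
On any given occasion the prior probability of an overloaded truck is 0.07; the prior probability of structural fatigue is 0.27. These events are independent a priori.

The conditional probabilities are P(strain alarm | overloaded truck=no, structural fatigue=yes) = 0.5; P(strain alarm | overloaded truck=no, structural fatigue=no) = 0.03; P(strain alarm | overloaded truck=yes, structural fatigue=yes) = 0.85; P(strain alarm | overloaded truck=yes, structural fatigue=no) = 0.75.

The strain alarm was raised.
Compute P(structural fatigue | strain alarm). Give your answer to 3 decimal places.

P(structural fatigue | strain alarm) ≈ 0.707

Weight on structural fatigue=true, given the evidence: 0.125550 + 0.016065 = 0.141615
The normalizing constant is 0.03*0.93*0.73 + 0.5*0.93*0.27 + 0.75*0.07*0.73 + 0.85*0.07*0.27 = 0.200307
P(structural fatigue | strain alarm) = 0.141615/0.200307 ≈ 0.707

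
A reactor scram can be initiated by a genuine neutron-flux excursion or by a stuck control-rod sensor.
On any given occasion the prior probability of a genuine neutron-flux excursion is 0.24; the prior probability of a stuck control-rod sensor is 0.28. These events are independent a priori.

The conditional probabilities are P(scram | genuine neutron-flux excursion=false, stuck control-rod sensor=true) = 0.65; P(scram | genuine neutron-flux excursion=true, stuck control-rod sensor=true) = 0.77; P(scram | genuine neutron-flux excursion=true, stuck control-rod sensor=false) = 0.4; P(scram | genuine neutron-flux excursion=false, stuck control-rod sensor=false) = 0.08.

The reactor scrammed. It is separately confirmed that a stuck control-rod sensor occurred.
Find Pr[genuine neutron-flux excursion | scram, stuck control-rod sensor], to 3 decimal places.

Numerator (weight on configurations with genuine neutron-flux excursion): 0.77×0.24 = 0.184800
Normalizer over all consistent configurations: 0.65×0.76 + 0.77×0.24 = 0.678800
P(genuine neutron-flux excursion | scram, stuck control-rod sensor) = 0.184800/0.678800 ≈ 0.272

Pr[genuine neutron-flux excursion | scram, stuck control-rod sensor] ≈ 0.272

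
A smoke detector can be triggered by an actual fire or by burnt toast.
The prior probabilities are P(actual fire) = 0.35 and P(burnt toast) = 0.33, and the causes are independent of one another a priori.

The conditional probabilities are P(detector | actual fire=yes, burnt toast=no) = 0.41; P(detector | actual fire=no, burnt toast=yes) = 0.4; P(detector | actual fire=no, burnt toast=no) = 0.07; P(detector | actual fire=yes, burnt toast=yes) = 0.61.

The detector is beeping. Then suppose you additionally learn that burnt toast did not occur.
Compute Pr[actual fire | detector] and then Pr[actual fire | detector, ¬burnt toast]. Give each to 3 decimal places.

Pr[actual fire | detector] ≈ 0.589; Pr[actual fire | detector, ¬burnt toast] ≈ 0.759

Sum P(detector|·) weighted by the priors over the 4 (actual fire, burnt toast) configurations:
  P(detector) = 0.07×0.65×0.67 + 0.4×0.65×0.33 + 0.41×0.35×0.67 + 0.61×0.35×0.33
        = 0.030485 + 0.085800 + 0.096145 + 0.070455 = 0.282885
Configurations with actual fire contribute 0.166600, so
  P(actual fire | detector) = 0.166600 / 0.282885 ≈ 0.589

Now also conditioning on burnt toast≠true:
P(detector | ¬burnt toast) = 0.07×0.65 + 0.41×0.35 = 0.045500 + 0.143500 = 0.189000
The actual fire-present share is 0.41×0.35 = 0.143500.
So P(actual fire | detector, ¬burnt toast) = 0.143500/0.189000 ≈ 0.759.
Ruling out burnt toast raises the posterior on actual fire — the flip side of explaining away.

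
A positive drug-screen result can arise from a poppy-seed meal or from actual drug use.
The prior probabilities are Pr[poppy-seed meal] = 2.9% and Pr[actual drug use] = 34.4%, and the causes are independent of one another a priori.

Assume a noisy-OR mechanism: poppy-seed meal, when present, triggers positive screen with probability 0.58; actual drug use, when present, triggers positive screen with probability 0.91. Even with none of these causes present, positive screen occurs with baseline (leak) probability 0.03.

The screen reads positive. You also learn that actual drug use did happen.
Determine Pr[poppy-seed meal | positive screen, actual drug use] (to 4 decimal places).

Pr[poppy-seed meal | positive screen, actual drug use] ≈ 0.0306

Under noisy-OR, P(positive screen | causes) = 1 − (1−0.03)·∏(1−qᵢ) over the active causes.
P(positive screen | actual drug use) = 0.9127*0.971 + 0.963334*0.029 = 0.886232 + 0.027937 = 0.914169
Of this, 0.027937 comes from 0.963334*0.029 (the poppy-seed meal=true cases).
So P(poppy-seed meal | positive screen, actual drug use) = 0.027937/0.914169 ≈ 0.0306.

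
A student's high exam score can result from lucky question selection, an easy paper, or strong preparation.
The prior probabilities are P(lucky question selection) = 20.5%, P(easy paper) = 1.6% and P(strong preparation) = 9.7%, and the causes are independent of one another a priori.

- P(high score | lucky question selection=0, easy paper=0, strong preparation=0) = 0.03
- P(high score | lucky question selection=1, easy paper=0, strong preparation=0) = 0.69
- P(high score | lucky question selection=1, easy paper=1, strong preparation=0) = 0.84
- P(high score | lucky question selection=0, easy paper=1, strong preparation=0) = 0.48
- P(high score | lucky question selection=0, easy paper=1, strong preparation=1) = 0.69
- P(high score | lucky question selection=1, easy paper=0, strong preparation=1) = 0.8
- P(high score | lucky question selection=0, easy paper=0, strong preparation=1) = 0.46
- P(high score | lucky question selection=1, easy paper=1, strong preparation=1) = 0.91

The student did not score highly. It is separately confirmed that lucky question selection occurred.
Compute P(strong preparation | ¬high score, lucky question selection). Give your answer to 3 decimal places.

Sum P(¬high score|·) weighted by the priors over the 4 (easy paper, strong preparation) configurations:
  P(¬high score | lucky question selection) = 0.31×0.984×0.903 + 0.2×0.984×0.097 + 0.16×0.016×0.903 + 0.09×0.016×0.097
        = 0.275451 + 0.019090 + 0.002312 + 0.000140 = 0.296993
Configurations with strong preparation contribute 0.019230, so
  P(strong preparation | ¬high score, lucky question selection) = 0.019230 / 0.296993 ≈ 0.065

P(strong preparation | ¬high score, lucky question selection) ≈ 0.065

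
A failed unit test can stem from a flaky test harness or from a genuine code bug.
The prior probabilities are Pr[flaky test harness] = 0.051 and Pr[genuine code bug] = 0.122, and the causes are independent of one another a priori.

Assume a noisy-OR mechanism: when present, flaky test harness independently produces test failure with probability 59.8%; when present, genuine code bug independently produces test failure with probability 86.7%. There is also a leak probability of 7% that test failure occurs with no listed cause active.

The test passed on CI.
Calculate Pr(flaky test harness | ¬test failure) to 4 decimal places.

Under noisy-OR, P(test failure | causes) = 1 − (1−0.07)·∏(1−qᵢ) over the active causes.
Enumerate the 4 (flaky test harness, genuine code bug) configurations and weight by the priors:
  P(¬test failure) = 0.93·0.949·0.878 + 0.12369·0.949·0.122 + 0.37386·0.051·0.878 + 0.049723·0.051·0.122
        = 0.774896 + 0.014321 + 0.016741 + 0.000309 = 0.806267
Keeping only the flaky test harness-present terms gives 0.017050, so
  P(flaky test harness | ¬test failure) = 0.017050 / 0.806267 ≈ 0.0211

Pr(flaky test harness | ¬test failure) ≈ 0.0211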